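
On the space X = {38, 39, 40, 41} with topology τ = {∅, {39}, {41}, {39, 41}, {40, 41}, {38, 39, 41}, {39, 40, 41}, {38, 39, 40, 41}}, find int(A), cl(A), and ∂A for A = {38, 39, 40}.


int(A) = {39}, cl(A) = {38, 39, 40}, ∂A = {38, 40}.

Closed sets in (X, τ) are complements of opens:
  closed(X, τ) = {∅, {38}, {40}, {38, 39}, {38, 40}, {38, 39, 40}, {38, 40, 41}, {38, 39, 40, 41}}.
int(A) = ⋃ {U ∈ τ : U ⊆ A}. Opens contained in A: ∅, {39}.
Taking the union of these: int(A) = {39}.
cl(A) = ⋂ {C closed : A ⊆ C}. Closed sets containing A: {38, 39, 40}, {38, 39, 40, 41}.
Intersecting these: cl(A) = {38, 39, 40}.
∂A = cl(A) ∖ int(A) = {38, 39, 40} ∖ {39} = {38, 40}.


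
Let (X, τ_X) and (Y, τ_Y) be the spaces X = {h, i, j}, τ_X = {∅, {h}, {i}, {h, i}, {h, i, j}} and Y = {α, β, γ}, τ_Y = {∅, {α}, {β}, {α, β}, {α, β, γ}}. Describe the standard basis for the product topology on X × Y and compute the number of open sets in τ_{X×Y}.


Basis B = {∅ × ∅, {h} × {α}, {h} × {β}, {i} × {α}, {i} × {β}, {h} × {α, β}, {h, i} × {α}, {h, i} × {β}, {i} × {α, β}, {h} × {α, β, γ}, {h, i, j} × {α}, {h, i, j} × {β}, {i} × {α, β, γ}, {h, i} × {α, β}, {h, i} × {α, β, γ}, {h, i, j} × {α, β}, {h, i, j} × {α, β, γ}}; |τ_{X×Y}| = 48.

Enumerate products U × V with U ∈ τ_X, V ∈ τ_Y (deduplicated):
  ∅ × ∅ = {} (∅)
  {h} × {α} = {(h,α)}
  {h} × {β} = {(h,β)}
  {i} × {α} = {(i,α)}
  {i} × {β} = {(i,β)}
  {h} × {α, β} = {(h,α), (h,β)}
  {h, i} × {α} = {(h,α), (i,α)}
  {h, i} × {β} = {(h,β), (i,β)}
  {i} × {α, β} = {(i,α), (i,β)}
  {h} × {α, β, γ} = {(h,α), (h,β), (h,γ)}
  {h, i, j} × {α} = {(h,α), (i,α), (j,α)}
  {h, i, j} × {β} = {(h,β), (i,β), (j,β)}
  {i} × {α, β, γ} = {(i,α), (i,β), (i,γ)}
  {h, i} × {α, β} = {(h,α), (h,β), (i,α), (i,β)}
  {h, i} × {α, β, γ} = {(h,α), (h,β), (h,γ), (i,α), (i,β), (i,γ)}
  {h, i, j} × {α, β} = {(h,α), (h,β), (i,α), (i,β), (j,α), (j,β)}
  {h, i, j} × {α, β, γ} = {(h,α), (h,β), (h,γ), (i,α), (i,β), (i,γ), (j,α), (j,β), (j,γ)}
These 17 distinct sets form the basis B.
Close under arbitrary unions to get τ_{X×Y}; counting gives |τ_{X×Y}| = 48.


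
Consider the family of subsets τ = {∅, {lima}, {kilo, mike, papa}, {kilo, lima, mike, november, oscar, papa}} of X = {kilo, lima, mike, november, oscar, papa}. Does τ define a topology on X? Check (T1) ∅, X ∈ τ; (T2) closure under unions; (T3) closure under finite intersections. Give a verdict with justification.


τ is NOT a topology on X.

Axiom (T1): ∅ ∈ τ? Yes; X ∈ τ? Yes.
Axiom (T2/T3): check pairwise unions and intersections of members of τ.
Counterexample for (T2): {lima} ∪ {kilo, mike, papa} = {kilo, lima, mike, papa} ∉ τ. Therefore τ is NOT a topology.


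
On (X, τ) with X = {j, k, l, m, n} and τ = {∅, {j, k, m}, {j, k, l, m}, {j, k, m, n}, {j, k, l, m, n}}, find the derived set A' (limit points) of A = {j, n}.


A' = {k, l, m, n}

For each x ∈ X, list the open sets U ∈ τ with x ∈ U, then check whether U ∩ (A ∖ {x}) ≠ ∅ for every such U.
  x = j: open {j, k, m} ∋ x has {j, k, m} ∩ (A ∖ {j}) = ∅, so x is NOT a limit point.
  x = k: opens ∋ x are {j, k, m}, {j, k, l, m}, {j, k, m, n}, {j, k, l, m, n}; each meets A ∖ {k}, so x IS a limit point.
  x = l: opens ∋ x are {j, k, l, m}, {j, k, l, m, n}; each meets A ∖ {l}, so x IS a limit point.
  x = m: opens ∋ x are {j, k, m}, {j, k, l, m}, {j, k, m, n}, {j, k, l, m, n}; each meets A ∖ {m}, so x IS a limit point.
  x = n: opens ∋ x are {j, k, m, n}, {j, k, l, m, n}; each meets A ∖ {n}, so x IS a limit point.
Collecting: A' = {k, l, m, n}.


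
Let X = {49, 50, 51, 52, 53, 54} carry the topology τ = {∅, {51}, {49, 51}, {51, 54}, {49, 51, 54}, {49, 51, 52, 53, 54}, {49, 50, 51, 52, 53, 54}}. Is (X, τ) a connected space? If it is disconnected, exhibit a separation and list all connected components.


(X, τ) is connected.

Find clopen sets (U ∈ τ with X ∖ U ∈ τ):
  U = ∅, X ∖ U = {49, 50, 51, 52, 53, 54} — both open, so U is clopen.
  U = {49, 50, 51, 52, 53, 54}, X ∖ U = ∅ — both open, so U is clopen.
Only trivial clopens (∅ and X) exist, so (X, τ) is connected.
Compute connected components by grouping points that agree on all clopens:
  component: {49, 50, 51, 52, 53, 54}


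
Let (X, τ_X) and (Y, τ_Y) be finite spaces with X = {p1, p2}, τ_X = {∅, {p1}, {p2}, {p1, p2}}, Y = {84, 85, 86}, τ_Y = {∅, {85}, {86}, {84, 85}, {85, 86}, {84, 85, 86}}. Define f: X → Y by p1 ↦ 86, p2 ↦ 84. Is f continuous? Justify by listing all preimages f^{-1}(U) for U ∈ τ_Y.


f IS continuous.

Compute f^{-1}(U) for each U ∈ τ_Y:
  U = ∅: f^{-1}(U) = ∅ ∈ τ_X ✓.
  U = {85}: f^{-1}(U) = ∅ ∈ τ_X ✓.
  U = {86}: f^{-1}(U) = {p1} ∈ τ_X ✓.
  U = {84, 85}: f^{-1}(U) = {p2} ∈ τ_X ✓.
  U = {85, 86}: f^{-1}(U) = {p1} ∈ τ_X ✓.
  U = {84, 85, 86}: f^{-1}(U) = {p1, p2} ∈ τ_X ✓.
Every preimage lies in τ_X, so f IS continuous.


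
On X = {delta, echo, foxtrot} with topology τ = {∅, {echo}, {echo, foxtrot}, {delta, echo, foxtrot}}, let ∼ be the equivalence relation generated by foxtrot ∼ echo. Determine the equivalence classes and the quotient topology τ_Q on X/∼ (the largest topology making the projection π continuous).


X/∼ = {[delta], [echo=foxtrot]}; |τ_Q| = 3.

Equivalence classes: [delta], [echo=foxtrot].
Quotient map π: X → X/∼ sends delta ↦ [delta], echo ↦ [echo=foxtrot], foxtrot ↦ [echo=foxtrot].
For each subset V ⊆ X/∼, compute π^{-1}(V) ⊆ X and check whether π^{-1}(V) ∈ τ. V is open in τ_Q iff π^{-1}(V) ∈ τ.
  V = {}: π^{-1}(V) = ∅ ∈ τ ✓.
  V = {[delta]}: π^{-1}(V) = {delta} ∉ τ ✗.
  V = {[echo=foxtrot]}: π^{-1}(V) = {echo, foxtrot} ∈ τ ✓.
  V = {[delta], [echo=foxtrot]}: π^{-1}(V) = {delta, echo, foxtrot} ∈ τ ✓.
Open sets in the quotient: τ_Q = {{}, {[echo=foxtrot]}, {[delta], [echo=foxtrot]}} (3 elements).


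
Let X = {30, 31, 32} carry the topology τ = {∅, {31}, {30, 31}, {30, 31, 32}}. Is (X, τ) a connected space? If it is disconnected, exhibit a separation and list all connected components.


(X, τ) is connected.

Find clopen sets (U ∈ τ with X ∖ U ∈ τ):
  U = ∅, X ∖ U = {30, 31, 32} — both open, so U is clopen.
  U = {30, 31, 32}, X ∖ U = ∅ — both open, so U is clopen.
Only trivial clopens (∅ and X) exist, so (X, τ) is connected.
Compute connected components by grouping points that agree on all clopens:
  component: {30, 31, 32}


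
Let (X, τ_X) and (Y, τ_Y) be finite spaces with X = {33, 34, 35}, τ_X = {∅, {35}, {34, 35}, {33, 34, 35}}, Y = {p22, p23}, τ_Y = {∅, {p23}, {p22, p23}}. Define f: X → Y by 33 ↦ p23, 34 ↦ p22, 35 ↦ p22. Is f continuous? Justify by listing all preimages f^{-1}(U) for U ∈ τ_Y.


f is NOT continuous.

Compute f^{-1}(U) for each U ∈ τ_Y:
  U = ∅: f^{-1}(U) = ∅ ∈ τ_X ✓.
  U = {p23}: f^{-1}(U) = {33} ∉ τ_X ✗.
  U = {p22, p23}: f^{-1}(U) = {33, 34, 35} ∈ τ_X ✓.
Found U = {p23} with f^{-1}(U) = {33} not in τ_X. Therefore f is NOT continuous.


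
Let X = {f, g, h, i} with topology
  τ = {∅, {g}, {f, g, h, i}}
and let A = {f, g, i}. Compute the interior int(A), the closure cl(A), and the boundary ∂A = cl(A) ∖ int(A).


int(A) = {g}, cl(A) = {f, g, h, i}, ∂A = {f, h, i}.

Closed sets in (X, τ) are complements of opens:
  closed(X, τ) = {∅, {f, h, i}, {f, g, h, i}}.
int(A) = ⋃ {U ∈ τ : U ⊆ A}. Opens contained in A: ∅, {g}.
Taking the union of these: int(A) = {g}.
cl(A) = ⋂ {C closed : A ⊆ C}. Closed sets containing A: {f, g, h, i}.
Intersecting these: cl(A) = {f, g, h, i}.
∂A = cl(A) ∖ int(A) = {f, g, h, i} ∖ {g} = {f, h, i}.


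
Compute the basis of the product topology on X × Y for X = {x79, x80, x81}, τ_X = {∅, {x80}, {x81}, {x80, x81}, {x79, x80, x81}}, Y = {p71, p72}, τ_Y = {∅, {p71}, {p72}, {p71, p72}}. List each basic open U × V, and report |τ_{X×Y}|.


Basis B = {∅ × ∅, {x80} × {p71}, {x80} × {p72}, {x81} × {p71}, {x81} × {p72}, {x80} × {p71, p72}, {x80, x81} × {p71}, {x80, x81} × {p72}, {x81} × {p71, p72}, {x79, x80, x81} × {p71}, {x79, x80, x81} × {p72}, {x80, x81} × {p71, p72}, {x79, x80, x81} × {p71, p72}}; |τ_{X×Y}| = 25.

Enumerate products U × V with U ∈ τ_X, V ∈ τ_Y (deduplicated):
  ∅ × ∅ = {} (∅)
  {x80} × {p71} = {(x80,p71)}
  {x80} × {p72} = {(x80,p72)}
  {x81} × {p71} = {(x81,p71)}
  {x81} × {p72} = {(x81,p72)}
  {x80} × {p71, p72} = {(x80,p71), (x80,p72)}
  {x80, x81} × {p71} = {(x80,p71), (x81,p71)}
  {x80, x81} × {p72} = {(x80,p72), (x81,p72)}
  {x81} × {p71, p72} = {(x81,p71), (x81,p72)}
  {x79, x80, x81} × {p71} = {(x79,p71), (x80,p71), (x81,p71)}
  {x79, x80, x81} × {p72} = {(x79,p72), (x80,p72), (x81,p72)}
  {x80, x81} × {p71, p72} = {(x80,p71), (x80,p72), (x81,p71), (x81,p72)}
  {x79, x80, x81} × {p71, p72} = {(x79,p71), (x79,p72), (x80,p71), (x80,p72), (x81,p71), (x81,p72)}
These 13 distinct sets form the basis B.
Close under arbitrary unions to get τ_{X×Y}; counting gives |τ_{X×Y}| = 25.


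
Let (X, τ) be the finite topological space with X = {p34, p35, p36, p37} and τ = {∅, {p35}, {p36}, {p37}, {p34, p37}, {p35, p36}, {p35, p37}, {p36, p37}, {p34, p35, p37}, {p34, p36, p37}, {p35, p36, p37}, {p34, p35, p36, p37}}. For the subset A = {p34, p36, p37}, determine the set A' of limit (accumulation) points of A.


A' = {p34}

For each x ∈ X, list the open sets U ∈ τ with x ∈ U, then check whether U ∩ (A ∖ {x}) ≠ ∅ for every such U.
  x = p34: opens ∋ x are {p34, p37}, {p34, p35, p37}, {p34, p36, p37}, {p34, p35, p36, p37}; each meets A ∖ {p34}, so x IS a limit point.
  x = p35: open {p35} ∋ x has {p35} ∩ (A ∖ {p35}) = ∅, so x is NOT a limit point.
  x = p36: open {p36} ∋ x has {p36} ∩ (A ∖ {p36}) = ∅, so x is NOT a limit point.
  x = p37: open {p37} ∋ x has {p37} ∩ (A ∖ {p37}) = ∅, so x is NOT a limit point.
Collecting: A' = {p34}.


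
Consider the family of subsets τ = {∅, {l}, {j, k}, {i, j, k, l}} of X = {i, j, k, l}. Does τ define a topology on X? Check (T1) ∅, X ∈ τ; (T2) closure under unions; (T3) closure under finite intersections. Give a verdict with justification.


τ is NOT a topology on X.

Axiom (T1): ∅ ∈ τ? Yes; X ∈ τ? Yes.
Axiom (T2/T3): check pairwise unions and intersections of members of τ.
Counterexample for (T2): {l} ∪ {j, k} = {j, k, l} ∉ τ. Therefore τ is NOT a topology.


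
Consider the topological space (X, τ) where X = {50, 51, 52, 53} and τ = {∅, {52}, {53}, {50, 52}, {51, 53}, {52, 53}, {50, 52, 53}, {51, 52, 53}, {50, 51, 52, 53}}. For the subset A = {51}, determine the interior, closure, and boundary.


int(A) = ∅, cl(A) = {51}, ∂A = {51}.

Closed sets in (X, τ) are complements of opens:
  closed(X, τ) = {∅, {50}, {51}, {50, 51}, {50, 52}, {51, 53}, {50, 51, 52}, {50, 51, 53}, {50, 51, 52, 53}}.
int(A) = ⋃ {U ∈ τ : U ⊆ A}. Opens contained in A: ∅.
Taking the union of these: int(A) = ∅.
cl(A) = ⋂ {C closed : A ⊆ C}. Closed sets containing A: {51}, {50, 51}, {51, 53}, {50, 51, 52}, {50, 51, 53}, {50, 51, 52, 53}.
Intersecting these: cl(A) = {51}.
∂A = cl(A) ∖ int(A) = {51} ∖ ∅ = {51}.


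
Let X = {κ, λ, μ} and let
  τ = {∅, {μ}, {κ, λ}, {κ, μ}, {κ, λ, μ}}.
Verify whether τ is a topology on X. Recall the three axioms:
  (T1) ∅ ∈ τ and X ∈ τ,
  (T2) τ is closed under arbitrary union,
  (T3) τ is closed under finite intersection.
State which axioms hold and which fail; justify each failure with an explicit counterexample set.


τ is NOT a topology on X.

Axiom (T1): ∅ ∈ τ? Yes; X ∈ τ? Yes.
Axiom (T2/T3): check pairwise unions and intersections of members of τ.
Counterexample for (T3): {κ, λ} ∩ {κ, μ} = {κ} ∉ τ. Therefore τ is NOT a topology.


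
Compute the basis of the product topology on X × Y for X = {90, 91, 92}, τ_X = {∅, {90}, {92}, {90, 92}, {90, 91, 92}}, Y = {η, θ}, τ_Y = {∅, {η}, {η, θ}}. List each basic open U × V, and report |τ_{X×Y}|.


Basis B = {∅ × ∅, {90} × {η}, {92} × {η}, {90} × {η, θ}, {90, 92} × {η}, {92} × {η, θ}, {90, 91, 92} × {η}, {90, 92} × {η, θ}, {90, 91, 92} × {η, θ}}; |τ_{X×Y}| = 14.

Enumerate products U × V with U ∈ τ_X, V ∈ τ_Y (deduplicated):
  ∅ × ∅ = {} (∅)
  {90} × {η} = {(90,η)}
  {92} × {η} = {(92,η)}
  {90} × {η, θ} = {(90,η), (90,θ)}
  {90, 92} × {η} = {(90,η), (92,η)}
  {92} × {η, θ} = {(92,η), (92,θ)}
  {90, 91, 92} × {η} = {(90,η), (91,η), (92,η)}
  {90, 92} × {η, θ} = {(90,η), (90,θ), (92,η), (92,θ)}
  {90, 91, 92} × {η, θ} = {(90,η), (90,θ), (91,η), (91,θ), (92,η), (92,θ)}
These 9 distinct sets form the basis B.
Close under arbitrary unions to get τ_{X×Y}; counting gives |τ_{X×Y}| = 14.


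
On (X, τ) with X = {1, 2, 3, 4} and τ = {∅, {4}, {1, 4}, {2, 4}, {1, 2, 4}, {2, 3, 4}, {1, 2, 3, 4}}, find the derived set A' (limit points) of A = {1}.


A' = ∅

For each x ∈ X, list the open sets U ∈ τ with x ∈ U, then check whether U ∩ (A ∖ {x}) ≠ ∅ for every such U.
  x = 1: open {1, 4} ∋ x has {1, 4} ∩ (A ∖ {1}) = ∅, so x is NOT a limit point.
  x = 2: open {2, 4} ∋ x has {2, 4} ∩ (A ∖ {2}) = ∅, so x is NOT a limit point.
  x = 3: open {2, 3, 4} ∋ x has {2, 3, 4} ∩ (A ∖ {3}) = ∅, so x is NOT a limit point.
  x = 4: open {4} ∋ x has {4} ∩ (A ∖ {4}) = ∅, so x is NOT a limit point.
Collecting: A' = ∅.


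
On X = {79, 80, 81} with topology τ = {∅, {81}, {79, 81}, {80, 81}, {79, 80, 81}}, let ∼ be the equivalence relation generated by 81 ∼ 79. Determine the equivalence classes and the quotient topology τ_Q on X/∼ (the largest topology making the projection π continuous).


X/∼ = {[79=81], [80]}; |τ_Q| = 3.

Equivalence classes: [79=81], [80].
Quotient map π: X → X/∼ sends 79 ↦ [79=81], 80 ↦ [80], 81 ↦ [79=81].
For each subset V ⊆ X/∼, compute π^{-1}(V) ⊆ X and check whether π^{-1}(V) ∈ τ. V is open in τ_Q iff π^{-1}(V) ∈ τ.
  V = {}: π^{-1}(V) = ∅ ∈ τ ✓.
  V = {[79=81]}: π^{-1}(V) = {79, 81} ∈ τ ✓.
  V = {[80]}: π^{-1}(V) = {80} ∉ τ ✗.
  V = {[79=81], [80]}: π^{-1}(V) = {79, 80, 81} ∈ τ ✓.
Open sets in the quotient: τ_Q = {{}, {[79=81]}, {[79=81], [80]}} (3 elements).


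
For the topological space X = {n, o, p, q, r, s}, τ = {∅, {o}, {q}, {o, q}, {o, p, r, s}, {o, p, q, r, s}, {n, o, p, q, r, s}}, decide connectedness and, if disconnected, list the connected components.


(X, τ) is connected.

Find clopen sets (U ∈ τ with X ∖ U ∈ τ):
  U = ∅, X ∖ U = {n, o, p, q, r, s} — both open, so U is clopen.
  U = {n, o, p, q, r, s}, X ∖ U = ∅ — both open, so U is clopen.
Only trivial clopens (∅ and X) exist, so (X, τ) is connected.
Compute connected components by grouping points that agree on all clopens:
  component: {n, o, p, q, r, s}


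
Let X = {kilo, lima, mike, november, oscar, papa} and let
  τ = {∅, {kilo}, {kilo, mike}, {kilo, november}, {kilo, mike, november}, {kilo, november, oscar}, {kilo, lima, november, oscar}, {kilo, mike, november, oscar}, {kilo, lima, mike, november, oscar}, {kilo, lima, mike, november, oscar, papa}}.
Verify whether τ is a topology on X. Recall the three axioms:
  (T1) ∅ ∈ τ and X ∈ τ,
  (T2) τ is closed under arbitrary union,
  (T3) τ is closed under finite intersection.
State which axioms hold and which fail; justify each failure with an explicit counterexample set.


τ IS a topology on X.

Axiom (T1): ∅ ∈ τ? Yes; X ∈ τ? Yes.
Axiom (T2/T3): check pairwise unions and intersections of members of τ.
All pairwise intersections and unions checked — each lies in τ. Therefore τ satisfies (T1), (T2), (T3): it IS a topology on X.


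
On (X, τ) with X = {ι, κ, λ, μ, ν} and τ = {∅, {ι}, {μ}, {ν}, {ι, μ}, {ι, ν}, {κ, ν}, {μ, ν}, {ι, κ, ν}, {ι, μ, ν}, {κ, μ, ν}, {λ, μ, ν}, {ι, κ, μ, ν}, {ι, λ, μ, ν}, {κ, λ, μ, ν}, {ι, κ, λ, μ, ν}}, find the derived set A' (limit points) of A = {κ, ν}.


A' = {κ, λ}

For each x ∈ X, list the open sets U ∈ τ with x ∈ U, then check whether U ∩ (A ∖ {x}) ≠ ∅ for every such U.
  x = ι: open {ι} ∋ x has {ι} ∩ (A ∖ {ι}) = ∅, so x is NOT a limit point.
  x = κ: opens ∋ x are {κ, ν}, {ι, κ, ν}, {κ, μ, ν}, {ι, κ, μ, ν}, {κ, λ, μ, ν}, {ι, κ, λ, μ, ν}; each meets A ∖ {κ}, so x IS a limit point.
  x = λ: opens ∋ x are {λ, μ, ν}, {ι, λ, μ, ν}, {κ, λ, μ, ν}, {ι, κ, λ, μ, ν}; each meets A ∖ {λ}, so x IS a limit point.
  x = μ: open {μ} ∋ x has {μ} ∩ (A ∖ {μ}) = ∅, so x is NOT a limit point.
  x = ν: open {ν} ∋ x has {ν} ∩ (A ∖ {ν}) = ∅, so x is NOT a limit point.
Collecting: A' = {κ, λ}.


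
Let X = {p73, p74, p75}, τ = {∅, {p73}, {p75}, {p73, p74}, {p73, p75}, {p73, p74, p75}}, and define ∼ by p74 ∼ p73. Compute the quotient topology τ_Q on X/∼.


X/∼ = {[p73=p74], [p75]}; |τ_Q| = 4.

Equivalence classes: [p73=p74], [p75].
Quotient map π: X → X/∼ sends p73 ↦ [p73=p74], p74 ↦ [p73=p74], p75 ↦ [p75].
For each subset V ⊆ X/∼, compute π^{-1}(V) ⊆ X and check whether π^{-1}(V) ∈ τ. V is open in τ_Q iff π^{-1}(V) ∈ τ.
  V = {}: π^{-1}(V) = ∅ ∈ τ ✓.
  V = {[p73=p74]}: π^{-1}(V) = {p73, p74} ∈ τ ✓.
  V = {[p75]}: π^{-1}(V) = {p75} ∈ τ ✓.
  V = {[p73=p74], [p75]}: π^{-1}(V) = {p73, p74, p75} ∈ τ ✓.
Open sets in the quotient: τ_Q = {{}, {[p73=p74]}, {[p75]}, {[p73=p74], [p75]}} (4 elements).


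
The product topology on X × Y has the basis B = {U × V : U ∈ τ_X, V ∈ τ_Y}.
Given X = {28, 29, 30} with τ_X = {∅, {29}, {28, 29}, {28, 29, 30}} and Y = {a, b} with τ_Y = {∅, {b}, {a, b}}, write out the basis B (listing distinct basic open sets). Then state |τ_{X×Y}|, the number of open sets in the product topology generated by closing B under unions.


Basis B = {∅ × ∅, {29} × {b}, {28, 29} × {b}, {29} × {a, b}, {28, 29, 30} × {b}, {28, 29} × {a, b}, {28, 29, 30} × {a, b}}; |τ_{X×Y}| = 10.

Enumerate products U × V with U ∈ τ_X, V ∈ τ_Y (deduplicated):
  ∅ × ∅ = {} (∅)
  {29} × {b} = {(29,b)}
  {28, 29} × {b} = {(28,b), (29,b)}
  {29} × {a, b} = {(29,a), (29,b)}
  {28, 29, 30} × {b} = {(28,b), (29,b), (30,b)}
  {28, 29} × {a, b} = {(28,a), (28,b), (29,a), (29,b)}
  {28, 29, 30} × {a, b} = {(28,a), (28,b), (29,a), (29,b), (30,a), (30,b)}
These 7 distinct sets form the basis B.
Close under arbitrary unions to get τ_{X×Y}; counting gives |τ_{X×Y}| = 10.


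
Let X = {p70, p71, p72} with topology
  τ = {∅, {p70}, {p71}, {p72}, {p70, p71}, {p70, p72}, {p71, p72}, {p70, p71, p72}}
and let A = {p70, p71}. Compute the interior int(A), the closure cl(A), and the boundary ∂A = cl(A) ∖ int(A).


int(A) = {p70, p71}, cl(A) = {p70, p71}, ∂A = ∅.

Closed sets in (X, τ) are complements of opens:
  closed(X, τ) = {∅, {p70}, {p71}, {p72}, {p70, p71}, {p70, p72}, {p71, p72}, {p70, p71, p72}}.
int(A) = ⋃ {U ∈ τ : U ⊆ A}. Opens contained in A: ∅, {p70}, {p71}, {p70, p71}.
Taking the union of these: int(A) = {p70, p71}.
cl(A) = ⋂ {C closed : A ⊆ C}. Closed sets containing A: {p70, p71}, {p70, p71, p72}.
Intersecting these: cl(A) = {p70, p71}.
∂A = cl(A) ∖ int(A) = {p70, p71} ∖ {p70, p71} = ∅.


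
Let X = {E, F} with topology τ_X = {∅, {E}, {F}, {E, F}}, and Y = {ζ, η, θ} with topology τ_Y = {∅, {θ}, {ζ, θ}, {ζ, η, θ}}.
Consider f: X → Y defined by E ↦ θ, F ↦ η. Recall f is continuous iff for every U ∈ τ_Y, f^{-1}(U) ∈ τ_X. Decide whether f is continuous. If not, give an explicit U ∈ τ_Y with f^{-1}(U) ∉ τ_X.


f IS continuous.

Compute f^{-1}(U) for each U ∈ τ_Y:
  U = ∅: f^{-1}(U) = ∅ ∈ τ_X ✓.
  U = {θ}: f^{-1}(U) = {E} ∈ τ_X ✓.
  U = {ζ, θ}: f^{-1}(U) = {E} ∈ τ_X ✓.
  U = {ζ, η, θ}: f^{-1}(U) = {E, F} ∈ τ_X ✓.
Every preimage lies in τ_X, so f IS continuous.


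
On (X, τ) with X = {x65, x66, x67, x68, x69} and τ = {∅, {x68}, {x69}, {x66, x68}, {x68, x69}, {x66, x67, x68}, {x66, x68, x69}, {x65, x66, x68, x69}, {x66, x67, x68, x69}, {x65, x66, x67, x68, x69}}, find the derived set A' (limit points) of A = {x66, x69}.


A' = {x65, x67}

For each x ∈ X, list the open sets U ∈ τ with x ∈ U, then check whether U ∩ (A ∖ {x}) ≠ ∅ for every such U.
  x = x65: opens ∋ x are {x65, x66, x68, x69}, {x65, x66, x67, x68, x69}; each meets A ∖ {x65}, so x IS a limit point.
  x = x66: open {x66, x68} ∋ x has {x66, x68} ∩ (A ∖ {x66}) = ∅, so x is NOT a limit point.
  x = x67: opens ∋ x are {x66, x67, x68}, {x66, x67, x68, x69}, {x65, x66, x67, x68, x69}; each meets A ∖ {x67}, so x IS a limit point.
  x = x68: open {x68} ∋ x has {x68} ∩ (A ∖ {x68}) = ∅, so x is NOT a limit point.
  x = x69: open {x69} ∋ x has {x69} ∩ (A ∖ {x69}) = ∅, so x is NOT a limit point.
Collecting: A' = {x65, x67}.


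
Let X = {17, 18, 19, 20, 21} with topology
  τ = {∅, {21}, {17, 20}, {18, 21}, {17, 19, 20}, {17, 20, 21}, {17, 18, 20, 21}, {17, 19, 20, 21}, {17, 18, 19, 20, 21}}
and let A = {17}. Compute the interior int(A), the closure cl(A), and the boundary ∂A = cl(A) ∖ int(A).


int(A) = ∅, cl(A) = {17, 19, 20}, ∂A = {17, 19, 20}.

Closed sets in (X, τ) are complements of opens:
  closed(X, τ) = {∅, {18}, {19}, {18, 19}, {18, 21}, {17, 19, 20}, {18, 19, 21}, {17, 18, 19, 20}, {17, 18, 19, 20, 21}}.
int(A) = ⋃ {U ∈ τ : U ⊆ A}. Opens contained in A: ∅.
Taking the union of these: int(A) = ∅.
cl(A) = ⋂ {C closed : A ⊆ C}. Closed sets containing A: {17, 19, 20}, {17, 18, 19, 20}, {17, 18, 19, 20, 21}.
Intersecting these: cl(A) = {17, 19, 20}.
∂A = cl(A) ∖ int(A) = {17, 19, 20} ∖ ∅ = {17, 19, 20}.


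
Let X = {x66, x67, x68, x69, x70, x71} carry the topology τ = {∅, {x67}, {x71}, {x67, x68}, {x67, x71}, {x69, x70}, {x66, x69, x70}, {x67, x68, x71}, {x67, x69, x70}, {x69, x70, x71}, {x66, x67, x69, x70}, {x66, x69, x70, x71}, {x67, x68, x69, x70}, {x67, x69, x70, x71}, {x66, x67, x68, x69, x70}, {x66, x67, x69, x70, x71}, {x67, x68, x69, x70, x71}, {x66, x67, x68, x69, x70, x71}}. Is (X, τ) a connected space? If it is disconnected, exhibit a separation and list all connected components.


(X, τ) is disconnected; components = [{x71}, {x67, x68}, {x66, x69, x70}].

Find clopen sets (U ∈ τ with X ∖ U ∈ τ):
  U = ∅, X ∖ U = {x66, x67, x68, x69, x70, x71} — both open, so U is clopen.
  U = {x71}, X ∖ U = {x66, x67, x68, x69, x70} — both open, so U is clopen.
  U = {x67, x68}, X ∖ U = {x66, x69, x70, x71} — both open, so U is clopen.
  U = {x66, x69, x70}, X ∖ U = {x67, x68, x71} — both open, so U is clopen.
  U = {x67, x68, x71}, X ∖ U = {x66, x69, x70} — both open, so U is clopen.
  U = {x66, x69, x70, x71}, X ∖ U = {x67, x68} — both open, so U is clopen.
  U = {x66, x67, x68, x69, x70}, X ∖ U = {x71} — both open, so U is clopen.
  U = {x66, x67, x68, x69, x70, x71}, X ∖ U = ∅ — both open, so U is clopen.
Nontrivial clopen(s) exist: e.g. {x67, x68, x71}. So (X, τ) is disconnected.
Compute connected components by grouping points that agree on all clopens:
  component: {x71}
  component: {x67, x68}
  component: {x66, x69, x70}


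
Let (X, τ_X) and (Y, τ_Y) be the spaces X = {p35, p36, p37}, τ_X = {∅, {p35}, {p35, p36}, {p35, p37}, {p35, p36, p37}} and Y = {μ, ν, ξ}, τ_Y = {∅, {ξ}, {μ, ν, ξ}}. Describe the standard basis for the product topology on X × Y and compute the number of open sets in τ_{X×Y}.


Basis B = {∅ × ∅, {p35} × {ξ}, {p35, p36} × {ξ}, {p35, p37} × {ξ}, {p35} × {μ, ν, ξ}, {p35, p36, p37} × {ξ}, {p35, p36} × {μ, ν, ξ}, {p35, p37} × {μ, ν, ξ}, {p35, p36, p37} × {μ, ν, ξ}}; |τ_{X×Y}| = 14.

Enumerate products U × V with U ∈ τ_X, V ∈ τ_Y (deduplicated):
  ∅ × ∅ = {} (∅)
  {p35} × {ξ} = {(p35,ξ)}
  {p35, p36} × {ξ} = {(p35,ξ), (p36,ξ)}
  {p35, p37} × {ξ} = {(p35,ξ), (p37,ξ)}
  {p35} × {μ, ν, ξ} = {(p35,μ), (p35,ν), (p35,ξ)}
  {p35, p36, p37} × {ξ} = {(p35,ξ), (p36,ξ), (p37,ξ)}
  {p35, p36} × {μ, ν, ξ} = {(p35,μ), (p35,ν), (p35,ξ), (p36,μ), (p36,ν), (p36,ξ)}
  {p35, p37} × {μ, ν, ξ} = {(p35,μ), (p35,ν), (p35,ξ), (p37,μ), (p37,ν), (p37,ξ)}
  {p35, p36, p37} × {μ, ν, ξ} = {(p35,μ), (p35,ν), (p35,ξ), (p36,μ), (p36,ν), (p36,ξ), (p37,μ), (p37,ν), (p37,ξ)}
These 9 distinct sets form the basis B.
Close under arbitrary unions to get τ_{X×Y}; counting gives |τ_{X×Y}| = 14.


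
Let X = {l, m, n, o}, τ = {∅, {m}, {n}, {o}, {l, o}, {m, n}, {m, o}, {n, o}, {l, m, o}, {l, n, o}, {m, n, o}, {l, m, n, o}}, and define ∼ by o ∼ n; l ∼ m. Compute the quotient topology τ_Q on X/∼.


X/∼ = {[l=m], [n=o]}; |τ_Q| = 3.

Equivalence classes: [l=m], [n=o].
Quotient map π: X → X/∼ sends l ↦ [l=m], m ↦ [l=m], n ↦ [n=o], o ↦ [n=o].
For each subset V ⊆ X/∼, compute π^{-1}(V) ⊆ X and check whether π^{-1}(V) ∈ τ. V is open in τ_Q iff π^{-1}(V) ∈ τ.
  V = {}: π^{-1}(V) = ∅ ∈ τ ✓.
  V = {[l=m]}: π^{-1}(V) = {l, m} ∉ τ ✗.
  V = {[n=o]}: π^{-1}(V) = {n, o} ∈ τ ✓.
  V = {[l=m], [n=o]}: π^{-1}(V) = {l, m, n, o} ∈ τ ✓.
Open sets in the quotient: τ_Q = {{}, {[n=o]}, {[l=m], [n=o]}} (3 elements).


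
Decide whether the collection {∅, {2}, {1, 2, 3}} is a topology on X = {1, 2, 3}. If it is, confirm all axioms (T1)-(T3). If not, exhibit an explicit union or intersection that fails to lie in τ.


τ IS a topology on X.

Axiom (T1): ∅ ∈ τ? Yes; X ∈ τ? Yes.
Axiom (T2/T3): check pairwise unions and intersections of members of τ.
All pairwise intersections and unions checked — each lies in τ. Therefore τ satisfies (T1), (T2), (T3): it IS a topology on X.


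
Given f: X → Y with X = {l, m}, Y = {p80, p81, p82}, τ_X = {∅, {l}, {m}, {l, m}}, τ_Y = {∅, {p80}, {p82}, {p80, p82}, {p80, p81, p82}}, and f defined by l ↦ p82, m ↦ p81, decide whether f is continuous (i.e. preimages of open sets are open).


f IS continuous.

Compute f^{-1}(U) for each U ∈ τ_Y:
  U = ∅: f^{-1}(U) = ∅ ∈ τ_X ✓.
  U = {p80}: f^{-1}(U) = ∅ ∈ τ_X ✓.
  U = {p82}: f^{-1}(U) = {l} ∈ τ_X ✓.
  U = {p80, p82}: f^{-1}(U) = {l} ∈ τ_X ✓.
  U = {p80, p81, p82}: f^{-1}(U) = {l, m} ∈ τ_X ✓.
Every preimage lies in τ_X, so f IS continuous.


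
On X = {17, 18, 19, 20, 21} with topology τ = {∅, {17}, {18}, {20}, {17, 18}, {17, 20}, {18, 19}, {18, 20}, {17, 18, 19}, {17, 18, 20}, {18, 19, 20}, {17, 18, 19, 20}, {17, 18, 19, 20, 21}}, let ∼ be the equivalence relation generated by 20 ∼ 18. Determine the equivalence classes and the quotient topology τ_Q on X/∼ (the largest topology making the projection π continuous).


X/∼ = {[17], [18=20], [19], [21]}; |τ_Q| = 7.

Equivalence classes: [17], [18=20], [19], [21].
Quotient map π: X → X/∼ sends 17 ↦ [17], 18 ↦ [18=20], 19 ↦ [19], 20 ↦ [18=20], 21 ↦ [21].
For each subset V ⊆ X/∼, compute π^{-1}(V) ⊆ X and check whether π^{-1}(V) ∈ τ. V is open in τ_Q iff π^{-1}(V) ∈ τ.
  V = {}: π^{-1}(V) = ∅ ∈ τ ✓.
  V = {[17]}: π^{-1}(V) = {17} ∈ τ ✓.
  V = {[18=20]}: π^{-1}(V) = {18, 20} ∈ τ ✓.
  V = {[17], [18=20]}: π^{-1}(V) = {17, 18, 20} ∈ τ ✓.
  V = {[19]}: π^{-1}(V) = {19} ∉ τ ✗.
  V = {[17], [19]}: π^{-1}(V) = {17, 19} ∉ τ ✗.
  V = {[18=20], [19]}: π^{-1}(V) = {18, 19, 20} ∈ τ ✓.
  V = {[17], [18=20], [19]}: π^{-1}(V) = {17, 18, 19, 20} ∈ τ ✓.
  V = {[21]}: π^{-1}(V) = {21} ∉ τ ✗.
  V = {[17], [21]}: π^{-1}(V) = {17, 21} ∉ τ ✗.
  V = {[18=20], [21]}: π^{-1}(V) = {18, 20, 21} ∉ τ ✗.
  V = {[17], [18=20], [21]}: π^{-1}(V) = {17, 18, 20, 21} ∉ τ ✗.
  V = {[19], [21]}: π^{-1}(V) = {19, 21} ∉ τ ✗.
  V = {[17], [19], [21]}: π^{-1}(V) = {17, 19, 21} ∉ τ ✗.
  V = {[18=20], [19], [21]}: π^{-1}(V) = {18, 19, 20, 21} ∉ τ ✗.
  V = {[17], [18=20], [19], [21]}: π^{-1}(V) = {17, 18, 19, 20, 21} ∈ τ ✓.
Open sets in the quotient: τ_Q = {{}, {[17]}, {[18=20]}, {[17], [18=20]}, {[18=20], [19]}, {[17], [18=20], [19]}, {[17], [18=20], [19], [21]}} (7 elements).


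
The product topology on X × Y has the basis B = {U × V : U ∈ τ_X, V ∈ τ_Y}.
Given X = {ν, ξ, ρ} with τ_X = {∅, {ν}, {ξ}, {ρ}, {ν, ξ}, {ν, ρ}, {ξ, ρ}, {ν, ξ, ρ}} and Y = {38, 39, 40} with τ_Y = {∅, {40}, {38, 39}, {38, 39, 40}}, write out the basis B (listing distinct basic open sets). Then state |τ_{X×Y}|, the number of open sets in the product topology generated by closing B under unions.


Basis B = {∅ × ∅, {ν} × {40}, {ξ} × {40}, {ρ} × {40}, {ν} × {38, 39}, {ν, ξ} × {40}, {ν, ρ} × {40}, {ξ} × {38, 39}, {ξ, ρ} × {40}, {ρ} × {38, 39}, {ν} × {38, 39, 40}, {ν, ξ, ρ} × {40}, {ξ} × {38, 39, 40}, {ρ} × {38, 39, 40}, {ν, ξ} × {38, 39}, {ν, ρ} × {38, 39}, {ξ, ρ} × {38, 39}, {ν, ξ} × {38, 39, 40}, {ν, ρ} × {38, 39, 40}, {ν, ξ, ρ} × {38, 39}, {ξ, ρ} × {38, 39, 40}, {ν, ξ, ρ} × {38, 39, 40}}; |τ_{X×Y}| = 64.

Enumerate products U × V with U ∈ τ_X, V ∈ τ_Y (deduplicated):
  ∅ × ∅ = {} (∅)
  {ν} × {40} = {(ν,40)}
  {ξ} × {40} = {(ξ,40)}
  {ρ} × {40} = {(ρ,40)}
  {ν} × {38, 39} = {(ν,38), (ν,39)}
  {ν, ξ} × {40} = {(ν,40), (ξ,40)}
  {ν, ρ} × {40} = {(ν,40), (ρ,40)}
  {ξ} × {38, 39} = {(ξ,38), (ξ,39)}
  {ξ, ρ} × {40} = {(ξ,40), (ρ,40)}
  {ρ} × {38, 39} = {(ρ,38), (ρ,39)}
  {ν} × {38, 39, 40} = {(ν,38), (ν,39), (ν,40)}
  {ν, ξ, ρ} × {40} = {(ν,40), (ξ,40), (ρ,40)}
  {ξ} × {38, 39, 40} = {(ξ,38), (ξ,39), (ξ,40)}
  {ρ} × {38, 39, 40} = {(ρ,38), (ρ,39), (ρ,40)}
  {ν, ξ} × {38, 39} = {(ν,38), (ν,39), (ξ,38), (ξ,39)}
  {ν, ρ} × {38, 39} = {(ν,38), (ν,39), (ρ,38), (ρ,39)}
  {ξ, ρ} × {38, 39} = {(ξ,38), (ξ,39), (ρ,38), (ρ,39)}
  {ν, ξ} × {38, 39, 40} = {(ν,38), (ν,39), (ν,40), (ξ,38), (ξ,39), (ξ,40)}
  {ν, ρ} × {38, 39, 40} = {(ν,38), (ν,39), (ν,40), (ρ,38), (ρ,39), (ρ,40)}
  {ν, ξ, ρ} × {38, 39} = {(ν,38), (ν,39), (ξ,38), (ξ,39), (ρ,38), (ρ,39)}
  {ξ, ρ} × {38, 39, 40} = {(ξ,38), (ξ,39), (ξ,40), (ρ,38), (ρ,39), (ρ,40)}
  {ν, ξ, ρ} × {38, 39, 40} = {(ν,38), (ν,39), (ν,40), (ξ,38), (ξ,39), (ξ,40), (ρ,38), (ρ,39), (ρ,40)}
These 22 distinct sets form the basis B.
Close under arbitrary unions to get τ_{X×Y}; counting gives |τ_{X×Y}| = 64.


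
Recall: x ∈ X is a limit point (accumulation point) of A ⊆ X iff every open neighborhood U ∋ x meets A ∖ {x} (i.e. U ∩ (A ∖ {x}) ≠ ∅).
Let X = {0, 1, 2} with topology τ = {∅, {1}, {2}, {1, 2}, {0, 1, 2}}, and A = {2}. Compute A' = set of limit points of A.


A' = {0}

For each x ∈ X, list the open sets U ∈ τ with x ∈ U, then check whether U ∩ (A ∖ {x}) ≠ ∅ for every such U.
  x = 0: opens ∋ x are {0, 1, 2}; each meets A ∖ {0}, so x IS a limit point.
  x = 1: open {1} ∋ x has {1} ∩ (A ∖ {1}) = ∅, so x is NOT a limit point.
  x = 2: open {2} ∋ x has {2} ∩ (A ∖ {2}) = ∅, so x is NOT a limit point.
Collecting: A' = {0}.


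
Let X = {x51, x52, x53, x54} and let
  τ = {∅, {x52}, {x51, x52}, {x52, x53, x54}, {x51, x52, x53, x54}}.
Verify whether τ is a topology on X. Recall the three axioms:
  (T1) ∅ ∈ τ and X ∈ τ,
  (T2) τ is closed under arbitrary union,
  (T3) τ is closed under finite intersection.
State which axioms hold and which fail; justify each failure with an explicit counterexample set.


τ IS a topology on X.

Axiom (T1): ∅ ∈ τ? Yes; X ∈ τ? Yes.
Axiom (T2/T3): check pairwise unions and intersections of members of τ.
All pairwise intersections and unions checked — each lies in τ. Therefore τ satisfies (T1), (T2), (T3): it IS a topology on X.


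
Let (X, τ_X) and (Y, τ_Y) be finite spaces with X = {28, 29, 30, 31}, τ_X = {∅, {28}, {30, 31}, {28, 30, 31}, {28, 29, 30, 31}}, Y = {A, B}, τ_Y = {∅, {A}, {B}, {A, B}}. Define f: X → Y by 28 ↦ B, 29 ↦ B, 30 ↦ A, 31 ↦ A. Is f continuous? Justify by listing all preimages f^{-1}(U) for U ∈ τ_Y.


f is NOT continuous.

Compute f^{-1}(U) for each U ∈ τ_Y:
  U = ∅: f^{-1}(U) = ∅ ∈ τ_X ✓.
  U = {A}: f^{-1}(U) = {30, 31} ∈ τ_X ✓.
  U = {B}: f^{-1}(U) = {28, 29} ∉ τ_X ✗.
  U = {A, B}: f^{-1}(U) = {28, 29, 30, 31} ∈ τ_X ✓.
Found U = {B} with f^{-1}(U) = {28, 29} not in τ_X. Therefore f is NOT continuous.


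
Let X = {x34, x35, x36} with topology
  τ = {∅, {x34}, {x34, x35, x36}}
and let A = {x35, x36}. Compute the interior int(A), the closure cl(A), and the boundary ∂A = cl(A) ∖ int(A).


int(A) = ∅, cl(A) = {x35, x36}, ∂A = {x35, x36}.

Closed sets in (X, τ) are complements of opens:
  closed(X, τ) = {∅, {x35, x36}, {x34, x35, x36}}.
int(A) = ⋃ {U ∈ τ : U ⊆ A}. Opens contained in A: ∅.
Taking the union of these: int(A) = ∅.
cl(A) = ⋂ {C closed : A ⊆ C}. Closed sets containing A: {x35, x36}, {x34, x35, x36}.
Intersecting these: cl(A) = {x35, x36}.
∂A = cl(A) ∖ int(A) = {x35, x36} ∖ ∅ = {x35, x36}.


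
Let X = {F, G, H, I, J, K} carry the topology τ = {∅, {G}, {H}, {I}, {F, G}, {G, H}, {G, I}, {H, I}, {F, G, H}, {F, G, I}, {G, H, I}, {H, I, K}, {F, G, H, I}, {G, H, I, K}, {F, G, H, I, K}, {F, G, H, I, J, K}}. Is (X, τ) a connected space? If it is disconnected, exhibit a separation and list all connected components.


(X, τ) is connected.

Find clopen sets (U ∈ τ with X ∖ U ∈ τ):
  U = ∅, X ∖ U = {F, G, H, I, J, K} — both open, so U is clopen.
  U = {F, G, H, I, J, K}, X ∖ U = ∅ — both open, so U is clopen.
Only trivial clopens (∅ and X) exist, so (X, τ) is connected.
Compute connected components by grouping points that agree on all clopens:
  component: {F, G, H, I, J, K}


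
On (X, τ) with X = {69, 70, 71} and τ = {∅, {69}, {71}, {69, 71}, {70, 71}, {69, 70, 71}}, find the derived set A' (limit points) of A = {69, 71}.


A' = {70}

For each x ∈ X, list the open sets U ∈ τ with x ∈ U, then check whether U ∩ (A ∖ {x}) ≠ ∅ for every such U.
  x = 69: open {69} ∋ x has {69} ∩ (A ∖ {69}) = ∅, so x is NOT a limit point.
  x = 70: opens ∋ x are {70, 71}, {69, 70, 71}; each meets A ∖ {70}, so x IS a limit point.
  x = 71: open {71} ∋ x has {71} ∩ (A ∖ {71}) = ∅, so x is NOT a limit point.
Collecting: A' = {70}.


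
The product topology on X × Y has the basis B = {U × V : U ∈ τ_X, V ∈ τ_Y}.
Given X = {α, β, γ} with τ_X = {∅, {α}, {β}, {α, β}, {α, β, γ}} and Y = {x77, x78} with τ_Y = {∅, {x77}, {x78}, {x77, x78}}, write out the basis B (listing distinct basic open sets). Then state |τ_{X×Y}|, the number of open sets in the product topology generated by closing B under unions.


Basis B = {∅ × ∅, {α} × {x77}, {α} × {x78}, {β} × {x77}, {β} × {x78}, {α} × {x77, x78}, {α, β} × {x77}, {α, β} × {x78}, {β} × {x77, x78}, {α, β, γ} × {x77}, {α, β, γ} × {x78}, {α, β} × {x77, x78}, {α, β, γ} × {x77, x78}}; |τ_{X×Y}| = 25.

Enumerate products U × V with U ∈ τ_X, V ∈ τ_Y (deduplicated):
  ∅ × ∅ = {} (∅)
  {α} × {x77} = {(α,x77)}
  {α} × {x78} = {(α,x78)}
  {β} × {x77} = {(β,x77)}
  {β} × {x78} = {(β,x78)}
  {α} × {x77, x78} = {(α,x77), (α,x78)}
  {α, β} × {x77} = {(α,x77), (β,x77)}
  {α, β} × {x78} = {(α,x78), (β,x78)}
  {β} × {x77, x78} = {(β,x77), (β,x78)}
  {α, β, γ} × {x77} = {(α,x77), (β,x77), (γ,x77)}
  {α, β, γ} × {x78} = {(α,x78), (β,x78), (γ,x78)}
  {α, β} × {x77, x78} = {(α,x77), (α,x78), (β,x77), (β,x78)}
  {α, β, γ} × {x77, x78} = {(α,x77), (α,x78), (β,x77), (β,x78), (γ,x77), (γ,x78)}
These 13 distinct sets form the basis B.
Close under arbitrary unions to get τ_{X×Y}; counting gives |τ_{X×Y}| = 25.


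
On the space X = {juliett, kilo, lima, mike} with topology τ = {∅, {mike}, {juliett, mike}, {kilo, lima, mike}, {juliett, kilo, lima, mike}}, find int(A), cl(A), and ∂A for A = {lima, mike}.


int(A) = {mike}, cl(A) = {juliett, kilo, lima, mike}, ∂A = {juliett, kilo, lima}.

Closed sets in (X, τ) are complements of opens:
  closed(X, τ) = {∅, {juliett}, {kilo, lima}, {juliett, kilo, lima}, {juliett, kilo, lima, mike}}.
int(A) = ⋃ {U ∈ τ : U ⊆ A}. Opens contained in A: ∅, {mike}.
Taking the union of these: int(A) = {mike}.
cl(A) = ⋂ {C closed : A ⊆ C}. Closed sets containing A: {juliett, kilo, lima, mike}.
Intersecting these: cl(A) = {juliett, kilo, lima, mike}.
∂A = cl(A) ∖ int(A) = {juliett, kilo, lima, mike} ∖ {mike} = {juliett, kilo, lima}.


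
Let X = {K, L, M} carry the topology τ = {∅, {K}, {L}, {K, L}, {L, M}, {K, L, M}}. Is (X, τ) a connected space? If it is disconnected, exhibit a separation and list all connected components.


(X, τ) is disconnected; components = [{K}, {L, M}].

Find clopen sets (U ∈ τ with X ∖ U ∈ τ):
  U = ∅, X ∖ U = {K, L, M} — both open, so U is clopen.
  U = {K}, X ∖ U = {L, M} — both open, so U is clopen.
  U = {L, M}, X ∖ U = {K} — both open, so U is clopen.
  U = {K, L, M}, X ∖ U = ∅ — both open, so U is clopen.
Nontrivial clopen(s) exist: e.g. {L, M}. So (X, τ) is disconnected.
Compute connected components by grouping points that agree on all clopens:
  component: {K}
  component: {L, M}


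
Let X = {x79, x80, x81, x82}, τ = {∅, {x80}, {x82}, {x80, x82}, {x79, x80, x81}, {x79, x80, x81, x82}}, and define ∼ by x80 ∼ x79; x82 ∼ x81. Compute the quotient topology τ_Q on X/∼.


X/∼ = {[x79=x80], [x81=x82]}; |τ_Q| = 2.

Equivalence classes: [x79=x80], [x81=x82].
Quotient map π: X → X/∼ sends x79 ↦ [x79=x80], x80 ↦ [x79=x80], x81 ↦ [x81=x82], x82 ↦ [x81=x82].
For each subset V ⊆ X/∼, compute π^{-1}(V) ⊆ X and check whether π^{-1}(V) ∈ τ. V is open in τ_Q iff π^{-1}(V) ∈ τ.
  V = {}: π^{-1}(V) = ∅ ∈ τ ✓.
  V = {[x79=x80]}: π^{-1}(V) = {x79, x80} ∉ τ ✗.
  V = {[x81=x82]}: π^{-1}(V) = {x81, x82} ∉ τ ✗.
  V = {[x79=x80], [x81=x82]}: π^{-1}(V) = {x79, x80, x81, x82} ∈ τ ✓.
Open sets in the quotient: τ_Q = {{}, {[x79=x80], [x81=x82]}} (2 elements).


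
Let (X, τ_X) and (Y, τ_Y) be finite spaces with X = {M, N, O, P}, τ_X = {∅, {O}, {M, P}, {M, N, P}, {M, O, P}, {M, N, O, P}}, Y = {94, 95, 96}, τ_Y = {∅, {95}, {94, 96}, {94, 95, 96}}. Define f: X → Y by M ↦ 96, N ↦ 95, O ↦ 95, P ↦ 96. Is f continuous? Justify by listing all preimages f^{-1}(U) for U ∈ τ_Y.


f is NOT continuous.

Compute f^{-1}(U) for each U ∈ τ_Y:
  U = ∅: f^{-1}(U) = ∅ ∈ τ_X ✓.
  U = {95}: f^{-1}(U) = {N, O} ∉ τ_X ✗.
  U = {94, 96}: f^{-1}(U) = {M, P} ∈ τ_X ✓.
  U = {94, 95, 96}: f^{-1}(U) = {M, N, O, P} ∈ τ_X ✓.
Found U = {95} with f^{-1}(U) = {N, O} not in τ_X. Therefore f is NOT continuous.


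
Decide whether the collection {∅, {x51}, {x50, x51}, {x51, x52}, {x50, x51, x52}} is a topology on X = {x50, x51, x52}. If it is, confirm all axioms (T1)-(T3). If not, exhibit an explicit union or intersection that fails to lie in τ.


τ IS a topology on X.

Axiom (T1): ∅ ∈ τ? Yes; X ∈ τ? Yes.
Axiom (T2/T3): check pairwise unions and intersections of members of τ.
All pairwise intersections and unions checked — each lies in τ. Therefore τ satisfies (T1), (T2), (T3): it IS a topology on X.


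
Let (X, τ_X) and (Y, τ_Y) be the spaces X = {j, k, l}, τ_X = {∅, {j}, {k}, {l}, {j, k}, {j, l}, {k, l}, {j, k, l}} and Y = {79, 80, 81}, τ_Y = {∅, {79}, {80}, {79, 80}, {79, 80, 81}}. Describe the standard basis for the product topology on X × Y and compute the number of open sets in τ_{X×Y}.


Basis B = {∅ × ∅, {j} × {79}, {j} × {80}, {k} × {79}, {k} × {80}, {l} × {79}, {l} × {80}, {j} × {79, 80}, {j, k} × {79}, {j, l} × {79}, {j, k} × {80}, {j, l} × {80}, {k} × {79, 80}, {k, l} × {79}, {k, l} × {80}, {l} × {79, 80}, {j} × {79, 80, 81}, {j, k, l} × {79}, {j, k, l} × {80}, {k} × {79, 80, 81}, {l} × {79, 80, 81}, {j, k} × {79, 80}, {j, l} × {79, 80}, {k, l} × {79, 80}, {j, k} × {79, 80, 81}, {j, l} × {79, 80, 81}, {j, k, l} × {79, 80}, {k, l} × {79, 80, 81}, {j, k, l} × {79, 80, 81}}; |τ_{X×Y}| = 125.

Enumerate products U × V with U ∈ τ_X, V ∈ τ_Y (deduplicated):
  ∅ × ∅ = {} (∅)
  {j} × {79} = {(j,79)}
  {j} × {80} = {(j,80)}
  {k} × {79} = {(k,79)}
  {k} × {80} = {(k,80)}
  {l} × {79} = {(l,79)}
  {l} × {80} = {(l,80)}
  {j} × {79, 80} = {(j,79), (j,80)}
  {j, k} × {79} = {(j,79), (k,79)}
  {j, l} × {79} = {(j,79), (l,79)}
  {j, k} × {80} = {(j,80), (k,80)}
  {j, l} × {80} = {(j,80), (l,80)}
  {k} × {79, 80} = {(k,79), (k,80)}
  {k, l} × {79} = {(k,79), (l,79)}
  {k, l} × {80} = {(k,80), (l,80)}
  {l} × {79, 80} = {(l,79), (l,80)}
  {j} × {79, 80, 81} = {(j,79), (j,80), (j,81)}
  {j, k, l} × {79} = {(j,79), (k,79), (l,79)}
  {j, k, l} × {80} = {(j,80), (k,80), (l,80)}
  {k} × {79, 80, 81} = {(k,79), (k,80), (k,81)}
  {l} × {79, 80, 81} = {(l,79), (l,80), (l,81)}
  {j, k} × {79, 80} = {(j,79), (j,80), (k,79), (k,80)}
  {j, l} × {79, 80} = {(j,79), (j,80), (l,79), (l,80)}
  {k, l} × {79, 80} = {(k,79), (k,80), (l,79), (l,80)}
  {j, k} × {79, 80, 81} = {(j,79), (j,80), (j,81), (k,79), (k,80), (k,81)}
  {j, l} × {79, 80, 81} = {(j,79), (j,80), (j,81), (l,79), (l,80), (l,81)}
  {j, k, l} × {79, 80} = {(j,79), (j,80), (k,79), (k,80), (l,79), (l,80)}
  {k, l} × {79, 80, 81} = {(k,79), (k,80), (k,81), (l,79), (l,80), (l,81)}
  {j, k, l} × {79, 80, 81} = {(j,79), (j,80), (j,81), (k,79), (k,80), (k,81), (l,79), (l,80), (l,81)}
These 29 distinct sets form the basis B.
Close under arbitrary unions to get τ_{X×Y}; counting gives |τ_{X×Y}| = 125.
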